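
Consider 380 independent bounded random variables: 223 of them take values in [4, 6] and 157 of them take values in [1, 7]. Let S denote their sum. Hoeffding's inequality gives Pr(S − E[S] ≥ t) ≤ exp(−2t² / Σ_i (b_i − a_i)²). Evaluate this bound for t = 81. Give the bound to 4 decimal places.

0.1346

Σ(b_i − a_i)² = 223·2² + 157·6² = 6544.
Exponent = 2·81² / 6544 = 2.00520.
Bound = exp(−2.00520) = 0.13463.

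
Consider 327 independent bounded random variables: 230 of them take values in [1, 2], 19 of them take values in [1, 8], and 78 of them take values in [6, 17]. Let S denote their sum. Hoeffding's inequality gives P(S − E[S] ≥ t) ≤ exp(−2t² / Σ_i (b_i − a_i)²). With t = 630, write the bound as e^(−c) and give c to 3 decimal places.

Σ(b_i − a_i)² = 230·1² + 19·7² + 78·11² = 10599.
c = 2t² / 10599 = 2·630² / 10599 = 74.8939.

74.894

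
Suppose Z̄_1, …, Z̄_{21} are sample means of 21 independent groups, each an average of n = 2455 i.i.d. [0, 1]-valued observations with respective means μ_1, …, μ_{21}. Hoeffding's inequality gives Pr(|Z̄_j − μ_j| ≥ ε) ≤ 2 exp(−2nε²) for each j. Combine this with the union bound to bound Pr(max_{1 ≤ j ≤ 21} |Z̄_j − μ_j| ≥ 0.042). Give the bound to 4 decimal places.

Per-experiment Hoeffding bound: 2·exp(−2·2455·0.042²) = 2·exp(−8.66124) = 0.00034634.
Union bound over 21 events: 21·0.00034634 = 0.00727.

0.0073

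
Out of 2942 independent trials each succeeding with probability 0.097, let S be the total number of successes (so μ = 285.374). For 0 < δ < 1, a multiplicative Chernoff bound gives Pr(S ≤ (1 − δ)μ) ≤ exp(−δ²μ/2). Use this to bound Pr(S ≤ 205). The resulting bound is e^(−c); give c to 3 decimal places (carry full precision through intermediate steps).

Write 205 = (1 − δ)μ, so δ = 1 − 205/285.374 = 0.2816444…
Then the exponent is δ²μ/2 = (μ − 205)²/(2μ) = 11.318445.

11.318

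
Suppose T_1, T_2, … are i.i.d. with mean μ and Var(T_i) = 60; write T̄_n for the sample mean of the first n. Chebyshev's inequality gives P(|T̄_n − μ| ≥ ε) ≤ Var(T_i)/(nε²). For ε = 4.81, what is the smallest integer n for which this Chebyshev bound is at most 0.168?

Require 60/(n·4.81²) ≤ 0.168, i.e. n ≥ 60/(0.168·4.81²) = 15.437.
The smallest integer n is 16.

16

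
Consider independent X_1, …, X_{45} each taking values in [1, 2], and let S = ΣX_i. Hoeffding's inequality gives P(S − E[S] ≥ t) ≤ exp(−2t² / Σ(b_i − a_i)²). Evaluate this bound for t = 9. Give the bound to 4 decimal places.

Σ(b_i − a_i)² = 45·(1)² = 45.
Exponent = 2·9²/45 = 3.6000.
Bound = exp(−3.6000) = 0.02732.

0.0273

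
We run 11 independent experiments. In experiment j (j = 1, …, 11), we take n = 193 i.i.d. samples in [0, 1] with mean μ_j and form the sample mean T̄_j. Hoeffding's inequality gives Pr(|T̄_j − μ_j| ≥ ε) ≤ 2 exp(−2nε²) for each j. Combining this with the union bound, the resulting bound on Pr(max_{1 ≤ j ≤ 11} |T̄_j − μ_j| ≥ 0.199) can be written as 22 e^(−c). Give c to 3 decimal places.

15.286

Union bound over the 11 events: Pr(max_{1 ≤ j ≤ 11} |T̄_j − μ_j| ≥ 0.199) ≤ 11·2·exp(−2nε²) = 22 exp(−2·193·0.199²).
So c = 2·193·0.199² = 15.2860.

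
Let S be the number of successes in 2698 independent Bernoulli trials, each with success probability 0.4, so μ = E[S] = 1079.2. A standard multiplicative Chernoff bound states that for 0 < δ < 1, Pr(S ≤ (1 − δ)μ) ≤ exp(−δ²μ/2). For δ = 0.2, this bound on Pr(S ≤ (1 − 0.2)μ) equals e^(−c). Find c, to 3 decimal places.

21.584

c = δ²μ/2 = 0.2²·1079.2/2 = 21.5840.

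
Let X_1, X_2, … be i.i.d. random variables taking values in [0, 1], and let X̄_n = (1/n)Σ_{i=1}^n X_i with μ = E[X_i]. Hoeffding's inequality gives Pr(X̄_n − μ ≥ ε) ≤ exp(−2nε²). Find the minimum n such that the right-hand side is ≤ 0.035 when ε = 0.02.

4191

Require exp(−2nε²) ≤ 0.035, i.e. 2nε² ≥ ln(1/0.035) = 3.352407.
So n ≥ 3.352407 / (2·0.02²) = 4190.509.
The smallest integer n is 4191.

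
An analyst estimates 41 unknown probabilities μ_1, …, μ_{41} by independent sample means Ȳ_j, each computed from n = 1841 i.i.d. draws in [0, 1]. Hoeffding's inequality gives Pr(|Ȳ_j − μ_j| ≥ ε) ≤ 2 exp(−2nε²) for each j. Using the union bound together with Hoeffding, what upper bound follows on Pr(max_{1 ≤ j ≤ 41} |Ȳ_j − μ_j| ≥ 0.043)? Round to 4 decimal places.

0.0906

Per-experiment Hoeffding bound: 2·exp(−2·1841·0.043²) = 2·exp(−6.80802) = 0.0022098.
Union bound over 41 events: 41·0.0022098 = 0.09060.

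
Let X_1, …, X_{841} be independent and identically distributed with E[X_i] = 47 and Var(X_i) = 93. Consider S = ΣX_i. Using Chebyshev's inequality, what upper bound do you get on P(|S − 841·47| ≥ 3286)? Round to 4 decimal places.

Var(S) = n·Var(X_i) = 841·93 = 78213.
Chebyshev: P(|S − 841·47| ≥ 3286) ≤ Var(S)/3286² = 78213/10797796 = 0.0072.

0.0072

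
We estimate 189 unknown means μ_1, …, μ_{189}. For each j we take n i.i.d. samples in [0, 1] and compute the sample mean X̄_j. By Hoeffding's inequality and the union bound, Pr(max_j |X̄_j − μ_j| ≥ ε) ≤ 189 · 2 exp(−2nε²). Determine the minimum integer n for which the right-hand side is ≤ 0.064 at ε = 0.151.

Need 2·189·exp(−2nε²) ≤ 0.064, i.e. exp(−2nε²) ≤ 0.064/378.
So 2nε² ≥ ln(378/0.064) = 8.683766.
Hence n ≥ 8.683766/(2·0.151²) = 190.425.
The smallest integer n is 191.

191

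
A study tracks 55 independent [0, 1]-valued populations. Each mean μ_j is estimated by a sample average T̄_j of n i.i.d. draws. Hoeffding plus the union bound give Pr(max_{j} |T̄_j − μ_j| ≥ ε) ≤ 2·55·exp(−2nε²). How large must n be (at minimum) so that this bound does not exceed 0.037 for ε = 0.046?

Need 2·55·exp(−2nε²) ≤ 0.037, i.e. exp(−2nε²) ≤ 0.037/110.
So 2nε² ≥ ln(110/0.037) = 7.997318.
Hence n ≥ 7.997318/(2·0.046²) = 1889.725.
The smallest integer n is 1890.

1890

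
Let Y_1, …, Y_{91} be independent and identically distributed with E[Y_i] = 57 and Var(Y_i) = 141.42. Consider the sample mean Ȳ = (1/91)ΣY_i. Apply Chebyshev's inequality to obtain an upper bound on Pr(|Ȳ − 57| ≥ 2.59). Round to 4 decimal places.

Var(Ȳ) = Var(Y_i)/n = 141.42/91 = 1.5541.
Chebyshev: Pr(|Ȳ − 57| ≥ 2.59) ≤ Var(Ȳ)/(2.59)² = 141.42/(91·2.59²) = 0.2317.

0.2317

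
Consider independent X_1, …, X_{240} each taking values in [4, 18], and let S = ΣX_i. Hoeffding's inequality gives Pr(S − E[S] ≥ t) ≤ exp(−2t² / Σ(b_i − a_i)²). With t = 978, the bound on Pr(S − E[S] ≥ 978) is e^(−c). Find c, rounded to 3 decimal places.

40.667

Σ(b_i − a_i)² = 240·(14)² = 47040.
c = 2t²/47040 = 2·978²/47040 = 40.6668.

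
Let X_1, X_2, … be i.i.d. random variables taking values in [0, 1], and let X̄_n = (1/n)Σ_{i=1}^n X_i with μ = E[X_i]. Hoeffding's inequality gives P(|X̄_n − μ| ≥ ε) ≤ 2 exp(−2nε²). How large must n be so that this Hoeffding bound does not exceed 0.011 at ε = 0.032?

2541

Require 2·exp(−2nε²) ≤ 0.011, i.e. 2nε² ≥ ln(2/0.011) = 5.203007.
So n ≥ 5.203007 / (2·0.032²) = 2540.531.
The smallest integer n is 2541.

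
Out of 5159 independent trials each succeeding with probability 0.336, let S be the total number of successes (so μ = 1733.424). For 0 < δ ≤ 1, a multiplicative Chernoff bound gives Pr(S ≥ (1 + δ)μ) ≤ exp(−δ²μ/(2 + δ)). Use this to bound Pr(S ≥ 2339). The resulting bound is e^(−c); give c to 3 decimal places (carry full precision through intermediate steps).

Write 2339 = (1 + δ)μ, so δ = 2339/1733.424 − 1 = 0.3493525…
Then the exponent is δ²μ/(2 + δ) = (2339 − μ)² / (μ·(2 + δ)) = 90.050125.

90.050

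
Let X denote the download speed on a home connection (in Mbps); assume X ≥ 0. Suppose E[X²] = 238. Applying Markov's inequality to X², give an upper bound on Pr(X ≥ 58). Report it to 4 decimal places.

Since X ≥ 0, the event {X ≥ 58} is the same as {X² ≥ 3364}.
Markov's inequality applied to X² gives Pr(X² ≥ 3364) ≤ E[X²]/3364 = 238/3364 = 0.0707.

0.0707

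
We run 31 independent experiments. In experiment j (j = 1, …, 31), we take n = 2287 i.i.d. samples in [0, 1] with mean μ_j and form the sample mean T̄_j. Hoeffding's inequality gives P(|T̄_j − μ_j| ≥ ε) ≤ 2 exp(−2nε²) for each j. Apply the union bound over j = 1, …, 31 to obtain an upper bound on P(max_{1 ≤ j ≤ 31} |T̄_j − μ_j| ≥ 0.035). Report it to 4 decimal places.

Per-experiment Hoeffding bound: 2·exp(−2·2287·0.035²) = 2·exp(−5.60315) = 0.0073725.
Union bound over 31 events: 31·0.0073725 = 0.22855.

0.2285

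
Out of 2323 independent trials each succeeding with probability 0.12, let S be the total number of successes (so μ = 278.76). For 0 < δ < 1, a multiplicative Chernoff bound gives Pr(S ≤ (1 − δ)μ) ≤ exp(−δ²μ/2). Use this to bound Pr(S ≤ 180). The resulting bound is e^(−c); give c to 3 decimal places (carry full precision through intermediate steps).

17.495

Write 180 = (1 − δ)μ, so δ = 1 − 180/278.76 = 0.3542833…
Then the exponent is δ²μ/2 = (μ − 180)²/(2μ) = 17.494507.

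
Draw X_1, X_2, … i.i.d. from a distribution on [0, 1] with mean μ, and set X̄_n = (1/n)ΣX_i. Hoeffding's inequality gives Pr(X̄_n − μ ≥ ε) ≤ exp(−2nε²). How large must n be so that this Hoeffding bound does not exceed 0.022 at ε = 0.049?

795

Require exp(−2nε²) ≤ 0.022, i.e. 2nε² ≥ ln(1/0.022) = 3.816713.
So n ≥ 3.816713 / (2·0.049²) = 794.817.
The smallest integer n is 795.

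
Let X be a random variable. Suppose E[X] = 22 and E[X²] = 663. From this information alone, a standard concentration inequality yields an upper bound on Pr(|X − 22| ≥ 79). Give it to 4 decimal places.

0.0287

The first two moments determine the variance, so Chebyshev's inequality is the sharpest standard bound available.
Var(X) = E[X²] − (E[X])² = 663 − 484 = 179.
Chebyshev's inequality: Pr(|X − μ| ≥ t) ≤ Var(X)/t² = 179/6241 = 0.0287.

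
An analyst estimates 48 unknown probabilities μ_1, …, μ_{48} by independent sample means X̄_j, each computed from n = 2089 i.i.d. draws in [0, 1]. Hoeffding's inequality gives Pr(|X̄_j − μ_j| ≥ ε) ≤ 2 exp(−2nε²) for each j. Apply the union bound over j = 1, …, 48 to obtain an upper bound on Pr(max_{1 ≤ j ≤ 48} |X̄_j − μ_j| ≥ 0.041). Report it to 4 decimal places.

0.0855

Per-experiment Hoeffding bound: 2·exp(−2·2089·0.041²) = 2·exp(−7.02322) = 0.0017819.
Union bound over 48 events: 48·0.0017819 = 0.08553.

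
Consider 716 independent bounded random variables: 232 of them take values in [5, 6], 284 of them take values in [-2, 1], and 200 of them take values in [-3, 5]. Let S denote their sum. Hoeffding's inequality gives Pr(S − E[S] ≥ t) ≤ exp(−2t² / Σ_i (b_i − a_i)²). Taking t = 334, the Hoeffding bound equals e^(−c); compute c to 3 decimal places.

14.313

Σ(b_i − a_i)² = 232·1² + 284·3² + 200·8² = 15588.
c = 2t² / 15588 = 2·334² / 15588 = 14.3131.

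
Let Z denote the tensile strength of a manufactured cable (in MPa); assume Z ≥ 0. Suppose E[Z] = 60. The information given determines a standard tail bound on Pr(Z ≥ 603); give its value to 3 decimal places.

Only the mean of a non-negative variable is known, so Markov's inequality is the applicable tail bound.
Markov's inequality: for a non-negative random variable, Pr(Z ≥ a) ≤ E[Z]/a.
Here E[Z] = 60 and a = 603, so the bound is 60/603 = 0.0995.

0.100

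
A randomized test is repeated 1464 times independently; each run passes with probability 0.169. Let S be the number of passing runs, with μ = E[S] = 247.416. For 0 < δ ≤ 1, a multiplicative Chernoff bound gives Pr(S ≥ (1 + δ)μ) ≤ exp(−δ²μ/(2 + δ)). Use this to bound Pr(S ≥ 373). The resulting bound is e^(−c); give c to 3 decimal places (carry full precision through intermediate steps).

Write 373 = (1 + δ)μ, so δ = 373/247.416 − 1 = 0.5075824…
Then the exponent is δ²μ/(2 + δ) = (373 − μ)² / (μ·(2 + δ)) = 25.420590.

25.421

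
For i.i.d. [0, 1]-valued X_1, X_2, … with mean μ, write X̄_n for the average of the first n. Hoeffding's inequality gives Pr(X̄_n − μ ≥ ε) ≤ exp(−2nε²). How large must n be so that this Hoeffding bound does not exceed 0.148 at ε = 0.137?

Require exp(−2nε²) ≤ 0.148, i.e. 2nε² ≥ ln(1/0.148) = 1.910543.
So n ≥ 1.910543 / (2·0.137²) = 50.896.
The smallest integer n is 51.

51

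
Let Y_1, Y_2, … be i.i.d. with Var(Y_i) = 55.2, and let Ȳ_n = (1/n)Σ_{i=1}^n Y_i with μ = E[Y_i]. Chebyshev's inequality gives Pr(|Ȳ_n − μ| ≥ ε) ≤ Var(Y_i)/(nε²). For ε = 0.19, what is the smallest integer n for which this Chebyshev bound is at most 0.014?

Require 55.2/(n·0.19²) ≤ 0.014, i.e. n ≥ 55.2/(0.014·0.19²) = 109220.419.
The smallest integer n is 109221.

109221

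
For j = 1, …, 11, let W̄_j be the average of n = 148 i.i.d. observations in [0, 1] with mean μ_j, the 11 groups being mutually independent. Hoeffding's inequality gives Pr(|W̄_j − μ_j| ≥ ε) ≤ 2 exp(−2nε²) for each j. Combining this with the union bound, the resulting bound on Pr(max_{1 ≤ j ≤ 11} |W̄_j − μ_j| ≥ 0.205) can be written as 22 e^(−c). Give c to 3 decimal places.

Union bound over the 11 events: Pr(max_{1 ≤ j ≤ 11} |W̄_j − μ_j| ≥ 0.205) ≤ 11·2·exp(−2nε²) = 22 exp(−2·148·0.205²).
So c = 2·148·0.205² = 12.4394.

12.439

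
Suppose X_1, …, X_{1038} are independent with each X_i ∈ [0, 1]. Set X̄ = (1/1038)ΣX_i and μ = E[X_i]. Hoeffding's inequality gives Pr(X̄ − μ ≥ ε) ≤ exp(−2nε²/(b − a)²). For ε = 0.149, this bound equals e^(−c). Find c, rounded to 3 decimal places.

46.089

c = 2nε²/(b − a)² = 2·1038·0.149² / 1² = 46.0893.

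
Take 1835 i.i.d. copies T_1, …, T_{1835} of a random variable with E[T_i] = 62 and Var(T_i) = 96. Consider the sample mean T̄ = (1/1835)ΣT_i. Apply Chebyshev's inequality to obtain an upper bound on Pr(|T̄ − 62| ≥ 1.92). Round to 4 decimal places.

0.0142

Var(T̄) = Var(T_i)/n = 96/1835 = 0.052316.
Chebyshev: Pr(|T̄ − 62| ≥ 1.92) ≤ Var(T̄)/(1.92)² = 96/(1835·1.92²) = 0.0142.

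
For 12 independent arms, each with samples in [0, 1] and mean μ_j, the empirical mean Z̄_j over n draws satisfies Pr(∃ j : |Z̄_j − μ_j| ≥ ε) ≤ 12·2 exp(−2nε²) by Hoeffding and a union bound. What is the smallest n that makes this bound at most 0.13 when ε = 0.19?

73

Need 2·12·exp(−2nε²) ≤ 0.13, i.e. exp(−2nε²) ≤ 0.13/24.
So 2nε² ≥ ln(24/0.13) = 5.218275.
Hence n ≥ 5.218275/(2·0.19²) = 72.275.
The smallest integer n is 73.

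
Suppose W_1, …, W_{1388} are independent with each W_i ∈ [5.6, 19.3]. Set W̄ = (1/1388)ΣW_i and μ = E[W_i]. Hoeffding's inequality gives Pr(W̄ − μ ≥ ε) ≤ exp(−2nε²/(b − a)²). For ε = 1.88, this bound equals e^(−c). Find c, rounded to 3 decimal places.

c = 2nε²/(b − a)² = 2·1388·1.88² / 13.7² = 52.2750.

52.275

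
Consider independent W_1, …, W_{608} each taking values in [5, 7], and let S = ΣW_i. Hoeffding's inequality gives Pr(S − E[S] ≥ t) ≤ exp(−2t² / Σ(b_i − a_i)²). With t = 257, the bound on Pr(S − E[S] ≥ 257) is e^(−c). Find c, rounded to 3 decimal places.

54.317

Σ(b_i − a_i)² = 608·(2)² = 2432.
c = 2t²/2432 = 2·257²/2432 = 54.3166.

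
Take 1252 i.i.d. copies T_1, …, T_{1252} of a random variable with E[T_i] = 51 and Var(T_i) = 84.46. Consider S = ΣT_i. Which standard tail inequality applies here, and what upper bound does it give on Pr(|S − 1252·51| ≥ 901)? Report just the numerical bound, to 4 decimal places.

With mean and variance of each term known, Chebyshev's inequality bounds the deviation of the sum (or sample mean).
Var(S) = n·Var(T_i) = 1252·84.46 = 105743.92.
Chebyshev: Pr(|S − 1252·51| ≥ 901) ≤ Var(S)/901² = 105743.92/811801 = 0.1303.

0.1303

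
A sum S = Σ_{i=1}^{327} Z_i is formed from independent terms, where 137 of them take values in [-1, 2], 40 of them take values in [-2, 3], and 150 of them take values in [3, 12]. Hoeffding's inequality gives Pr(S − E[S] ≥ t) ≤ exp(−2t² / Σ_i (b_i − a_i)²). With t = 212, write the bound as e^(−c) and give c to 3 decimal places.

Σ(b_i − a_i)² = 137·3² + 40·5² + 150·9² = 14383.
c = 2t² / 14383 = 2·212² / 14383 = 6.2496.

6.250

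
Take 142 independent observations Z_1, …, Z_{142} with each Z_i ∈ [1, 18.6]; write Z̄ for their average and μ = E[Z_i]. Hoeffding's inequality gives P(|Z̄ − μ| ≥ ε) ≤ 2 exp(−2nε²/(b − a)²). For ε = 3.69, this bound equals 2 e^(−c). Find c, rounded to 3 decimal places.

12.484

c = 2nε²/(b − a)² = 2·142·3.69² / 17.6² = 12.4838.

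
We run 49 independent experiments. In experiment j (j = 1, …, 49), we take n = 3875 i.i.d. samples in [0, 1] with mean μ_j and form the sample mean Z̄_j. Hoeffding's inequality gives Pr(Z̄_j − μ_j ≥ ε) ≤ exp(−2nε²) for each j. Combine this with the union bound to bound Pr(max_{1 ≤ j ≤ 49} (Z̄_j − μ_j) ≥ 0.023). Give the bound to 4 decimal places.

Per-experiment Hoeffding bound: exp(−2·3875·0.023²) = exp(−4.09975) = 0.016577.
Union bound over 49 events: 49·0.016577 = 0.81226.

0.8123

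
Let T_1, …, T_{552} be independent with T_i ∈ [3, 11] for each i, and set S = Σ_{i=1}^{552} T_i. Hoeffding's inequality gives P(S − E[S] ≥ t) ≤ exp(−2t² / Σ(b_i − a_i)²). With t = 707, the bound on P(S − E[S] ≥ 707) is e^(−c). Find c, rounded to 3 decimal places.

Σ(b_i − a_i)² = 552·(8)² = 35328.
c = 2t²/35328 = 2·707²/35328 = 28.2976.

28.298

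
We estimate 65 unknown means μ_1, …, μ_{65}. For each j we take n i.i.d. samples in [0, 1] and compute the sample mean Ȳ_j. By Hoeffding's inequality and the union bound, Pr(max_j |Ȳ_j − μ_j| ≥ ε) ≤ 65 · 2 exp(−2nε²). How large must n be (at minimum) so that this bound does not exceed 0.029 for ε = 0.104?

389

Need 2·65·exp(−2nε²) ≤ 0.029, i.e. exp(−2nε²) ≤ 0.029/130.
So 2nε² ≥ ln(130/0.029) = 8.407994.
Hence n ≥ 8.407994/(2·0.104²) = 388.683.
The smallest integer n is 389.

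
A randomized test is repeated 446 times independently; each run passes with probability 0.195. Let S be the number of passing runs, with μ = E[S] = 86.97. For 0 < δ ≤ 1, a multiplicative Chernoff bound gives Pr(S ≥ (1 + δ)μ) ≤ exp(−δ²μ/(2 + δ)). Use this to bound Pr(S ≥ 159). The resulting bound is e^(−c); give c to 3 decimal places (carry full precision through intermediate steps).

21.093

Write 159 = (1 + δ)μ, so δ = 159/86.97 − 1 = 0.8282166…
Then the exponent is δ²μ/(2 + δ) = (159 − μ)² / (μ·(2 + δ)) = 21.093308.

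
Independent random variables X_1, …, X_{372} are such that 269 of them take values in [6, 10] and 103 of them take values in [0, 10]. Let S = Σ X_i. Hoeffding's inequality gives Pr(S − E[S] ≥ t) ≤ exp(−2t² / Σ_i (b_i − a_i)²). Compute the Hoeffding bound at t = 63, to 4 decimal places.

0.5807

Σ(b_i − a_i)² = 269·4² + 103·10² = 14604.
Exponent = 2·63² / 14604 = 0.54355.
Bound = exp(−0.54355) = 0.58068.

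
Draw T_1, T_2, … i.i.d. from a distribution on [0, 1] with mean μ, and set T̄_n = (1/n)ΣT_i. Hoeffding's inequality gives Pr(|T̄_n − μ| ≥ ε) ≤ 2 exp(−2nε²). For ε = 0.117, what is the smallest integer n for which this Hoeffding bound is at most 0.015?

Require 2·exp(−2nε²) ≤ 0.015, i.e. 2nε² ≥ ln(2/0.015) = 4.892852.
So n ≥ 4.892852 / (2·0.117²) = 178.715.
The smallest integer n is 179.

179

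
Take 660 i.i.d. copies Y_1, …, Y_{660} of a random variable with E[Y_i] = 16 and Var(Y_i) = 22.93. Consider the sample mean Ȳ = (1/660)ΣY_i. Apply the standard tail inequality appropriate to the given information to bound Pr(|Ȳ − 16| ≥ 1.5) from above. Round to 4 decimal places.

0.0154

With mean and variance of each term known, Chebyshev's inequality bounds the deviation of the sum (or sample mean).
Var(Ȳ) = Var(Y_i)/n = 22.93/660 = 0.034742.
Chebyshev: Pr(|Ȳ − 16| ≥ 1.5) ≤ Var(Ȳ)/(1.5)² = 22.93/(660·1.5²) = 0.0154.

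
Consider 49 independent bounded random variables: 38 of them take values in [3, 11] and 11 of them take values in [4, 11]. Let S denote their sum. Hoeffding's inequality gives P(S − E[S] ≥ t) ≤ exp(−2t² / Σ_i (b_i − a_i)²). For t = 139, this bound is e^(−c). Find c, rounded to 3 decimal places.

Σ(b_i − a_i)² = 38·8² + 11·7² = 2971.
c = 2t² / 2971 = 2·139² / 2971 = 13.0064.

13.006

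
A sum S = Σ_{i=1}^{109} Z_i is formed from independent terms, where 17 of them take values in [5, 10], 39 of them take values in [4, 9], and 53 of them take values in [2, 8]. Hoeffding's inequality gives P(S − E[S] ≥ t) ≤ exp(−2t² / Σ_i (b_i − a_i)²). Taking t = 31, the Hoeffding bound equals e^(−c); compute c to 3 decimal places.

Σ(b_i − a_i)² = 17·5² + 39·5² + 53·6² = 3308.
c = 2t² / 3308 = 2·31² / 3308 = 0.5810.

0.581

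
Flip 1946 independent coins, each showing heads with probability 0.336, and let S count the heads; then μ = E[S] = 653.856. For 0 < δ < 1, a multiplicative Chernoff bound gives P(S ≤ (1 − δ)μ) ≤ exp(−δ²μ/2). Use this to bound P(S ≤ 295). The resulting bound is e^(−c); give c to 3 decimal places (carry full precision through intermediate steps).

98.476

Write 295 = (1 − δ)μ, so δ = 1 − 295/653.856 = 0.5488303…
Then the exponent is δ²μ/2 = (μ − 295)²/(2μ) = 98.475527.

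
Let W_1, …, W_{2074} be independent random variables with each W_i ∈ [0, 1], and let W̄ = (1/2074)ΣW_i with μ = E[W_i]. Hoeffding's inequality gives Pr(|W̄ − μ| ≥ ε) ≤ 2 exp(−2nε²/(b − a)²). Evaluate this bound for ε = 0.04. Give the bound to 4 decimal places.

0.0026

Exponent: 2nε²/(b − a)² = 2·2074·0.04² / 1² = 6.63680.
Bound = 2·exp(−6.63680) = 0.00262.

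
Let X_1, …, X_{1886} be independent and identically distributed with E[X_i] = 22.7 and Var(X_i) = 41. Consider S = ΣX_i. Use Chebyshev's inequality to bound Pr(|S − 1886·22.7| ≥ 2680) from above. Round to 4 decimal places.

0.0108

Var(S) = n·Var(X_i) = 1886·41 = 77326.
Chebyshev: Pr(|S − 1886·22.7| ≥ 2680) ≤ Var(S)/2680² = 77326/7182400 = 0.0108.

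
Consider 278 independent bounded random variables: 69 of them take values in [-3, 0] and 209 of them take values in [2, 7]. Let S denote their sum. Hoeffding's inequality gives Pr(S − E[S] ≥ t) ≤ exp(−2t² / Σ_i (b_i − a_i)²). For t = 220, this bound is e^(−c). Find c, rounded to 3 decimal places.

Σ(b_i − a_i)² = 69·3² + 209·5² = 5846.
c = 2t² / 5846 = 2·220² / 5846 = 16.5583.

16.558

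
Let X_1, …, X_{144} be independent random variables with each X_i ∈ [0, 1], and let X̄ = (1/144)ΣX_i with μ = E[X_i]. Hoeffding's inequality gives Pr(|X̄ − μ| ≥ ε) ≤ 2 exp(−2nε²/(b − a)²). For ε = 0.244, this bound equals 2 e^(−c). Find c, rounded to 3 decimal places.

c = 2nε²/(b − a)² = 2·144·0.244² / 1² = 17.1464.

17.146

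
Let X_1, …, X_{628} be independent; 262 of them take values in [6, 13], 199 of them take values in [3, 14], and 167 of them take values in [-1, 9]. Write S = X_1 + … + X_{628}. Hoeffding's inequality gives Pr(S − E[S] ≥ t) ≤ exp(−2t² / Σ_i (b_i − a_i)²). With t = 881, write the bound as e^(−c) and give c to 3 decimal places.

28.952

Σ(b_i − a_i)² = 262·7² + 199·11² + 167·10² = 53617.
c = 2t² / 53617 = 2·881² / 53617 = 28.9520.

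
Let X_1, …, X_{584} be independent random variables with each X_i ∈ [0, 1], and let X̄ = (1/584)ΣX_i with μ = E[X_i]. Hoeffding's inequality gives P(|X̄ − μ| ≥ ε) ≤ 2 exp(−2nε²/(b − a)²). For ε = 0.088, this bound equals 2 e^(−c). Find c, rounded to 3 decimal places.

9.045

c = 2nε²/(b − a)² = 2·584·0.088² / 1² = 9.0450.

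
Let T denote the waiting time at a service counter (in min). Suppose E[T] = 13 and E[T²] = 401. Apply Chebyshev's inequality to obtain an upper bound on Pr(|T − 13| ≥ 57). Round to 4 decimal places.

0.0714

Var(T) = E[T²] − (E[T])² = 401 − 169 = 232.
Chebyshev's inequality: Pr(|T − μ| ≥ t) ≤ Var(T)/t² = 232/3249 = 0.0714.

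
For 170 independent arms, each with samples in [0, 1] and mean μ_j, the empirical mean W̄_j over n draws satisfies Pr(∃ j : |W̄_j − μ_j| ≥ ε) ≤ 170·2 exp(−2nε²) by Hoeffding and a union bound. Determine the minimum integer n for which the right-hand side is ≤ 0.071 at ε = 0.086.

573

Need 2·170·exp(−2nε²) ≤ 0.071, i.e. exp(−2nε²) ≤ 0.071/340.
So 2nε² ≥ ln(340/0.071) = 8.474021.
Hence n ≥ 8.474021/(2·0.086²) = 572.879.
The smallest integer n is 573.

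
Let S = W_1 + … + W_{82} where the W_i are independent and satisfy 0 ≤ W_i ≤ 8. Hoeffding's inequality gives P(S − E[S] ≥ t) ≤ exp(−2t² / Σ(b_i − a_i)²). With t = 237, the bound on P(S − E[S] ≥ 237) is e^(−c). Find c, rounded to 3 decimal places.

21.406

Σ(b_i − a_i)² = 82·(8)² = 5248.
c = 2t²/5248 = 2·237²/5248 = 21.4059.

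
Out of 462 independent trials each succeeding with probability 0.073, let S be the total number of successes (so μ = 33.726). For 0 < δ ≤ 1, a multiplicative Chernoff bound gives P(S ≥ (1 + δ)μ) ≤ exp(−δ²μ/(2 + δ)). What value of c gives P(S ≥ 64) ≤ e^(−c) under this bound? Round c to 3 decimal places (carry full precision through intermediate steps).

Write 64 = (1 + δ)μ, so δ = 64/33.726 − 1 = 0.8976457…
Then the exponent is δ²μ/(2 + δ) = (64 − μ)² / (μ·(2 + δ)) = 9.378416.

9.378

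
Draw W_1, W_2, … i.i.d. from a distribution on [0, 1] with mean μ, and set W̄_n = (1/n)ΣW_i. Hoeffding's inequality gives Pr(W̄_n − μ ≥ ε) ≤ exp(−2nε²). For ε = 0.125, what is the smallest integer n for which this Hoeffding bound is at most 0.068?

87

Require exp(−2nε²) ≤ 0.068, i.e. 2nε² ≥ ln(1/0.068) = 2.688248.
So n ≥ 2.688248 / (2·0.125²) = 86.024.
The smallest integer n is 87.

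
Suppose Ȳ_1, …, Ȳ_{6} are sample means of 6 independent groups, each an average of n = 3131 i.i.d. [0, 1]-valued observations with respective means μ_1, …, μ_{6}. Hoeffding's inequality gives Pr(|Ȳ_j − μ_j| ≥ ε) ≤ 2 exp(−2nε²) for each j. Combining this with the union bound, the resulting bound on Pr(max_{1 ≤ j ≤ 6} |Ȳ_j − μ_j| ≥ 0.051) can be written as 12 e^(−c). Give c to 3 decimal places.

Union bound over the 6 events: Pr(max_{1 ≤ j ≤ 6} |Ȳ_j − μ_j| ≥ 0.051) ≤ 6·2·exp(−2nε²) = 12 exp(−2·3131·0.051²).
So c = 2·3131·0.051² = 16.2875.

16.287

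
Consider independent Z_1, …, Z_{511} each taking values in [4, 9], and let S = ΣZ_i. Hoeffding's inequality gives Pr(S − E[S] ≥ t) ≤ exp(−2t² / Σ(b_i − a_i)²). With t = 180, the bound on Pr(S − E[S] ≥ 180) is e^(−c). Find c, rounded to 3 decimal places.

5.072

Σ(b_i − a_i)² = 511·(5)² = 12775.
c = 2t²/12775 = 2·180²/12775 = 5.0724.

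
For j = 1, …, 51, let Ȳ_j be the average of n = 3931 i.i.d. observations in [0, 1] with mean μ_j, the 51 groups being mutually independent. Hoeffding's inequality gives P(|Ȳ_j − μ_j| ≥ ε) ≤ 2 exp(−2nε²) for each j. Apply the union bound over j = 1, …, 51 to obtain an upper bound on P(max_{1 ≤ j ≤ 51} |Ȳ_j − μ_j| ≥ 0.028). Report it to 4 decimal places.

Per-experiment Hoeffding bound: 2·exp(−2·3931·0.028²) = 2·exp(−6.16381) = 0.0042085.
Union bound over 51 events: 51·0.0042085 = 0.21463.

0.2146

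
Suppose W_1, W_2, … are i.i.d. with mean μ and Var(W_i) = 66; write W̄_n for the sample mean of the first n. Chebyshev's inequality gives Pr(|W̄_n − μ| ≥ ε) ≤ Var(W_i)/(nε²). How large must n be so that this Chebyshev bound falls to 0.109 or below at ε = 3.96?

39

Require 66/(n·3.96²) ≤ 0.109, i.e. n ≥ 66/(0.109·3.96²) = 38.612.
The smallest integer n is 39.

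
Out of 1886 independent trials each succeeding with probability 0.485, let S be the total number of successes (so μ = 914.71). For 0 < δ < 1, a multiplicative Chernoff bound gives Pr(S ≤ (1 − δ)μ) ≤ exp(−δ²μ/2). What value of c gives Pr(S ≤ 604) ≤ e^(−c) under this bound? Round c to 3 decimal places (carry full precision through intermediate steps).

Write 604 = (1 − δ)μ, so δ = 1 − 604/914.71 = 0.3396814…
Then the exponent is δ²μ/2 = (μ − 604)²/(2μ) = 52.771208.

52.771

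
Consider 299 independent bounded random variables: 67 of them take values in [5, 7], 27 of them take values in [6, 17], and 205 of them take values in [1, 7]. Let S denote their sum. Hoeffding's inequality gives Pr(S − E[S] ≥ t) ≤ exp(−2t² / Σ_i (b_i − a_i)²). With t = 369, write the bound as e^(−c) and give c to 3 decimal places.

Σ(b_i − a_i)² = 67·2² + 27·11² + 205·6² = 10915.
c = 2t² / 10915 = 2·369² / 10915 = 24.9493.

24.949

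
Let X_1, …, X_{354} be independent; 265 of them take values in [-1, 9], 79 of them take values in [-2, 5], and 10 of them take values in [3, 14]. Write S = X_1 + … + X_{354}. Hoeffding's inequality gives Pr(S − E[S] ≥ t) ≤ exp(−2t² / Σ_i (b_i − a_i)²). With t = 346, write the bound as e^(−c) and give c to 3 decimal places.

Σ(b_i − a_i)² = 265·10² + 79·7² + 10·11² = 31581.
c = 2t² / 31581 = 2·346² / 31581 = 7.5815.

7.582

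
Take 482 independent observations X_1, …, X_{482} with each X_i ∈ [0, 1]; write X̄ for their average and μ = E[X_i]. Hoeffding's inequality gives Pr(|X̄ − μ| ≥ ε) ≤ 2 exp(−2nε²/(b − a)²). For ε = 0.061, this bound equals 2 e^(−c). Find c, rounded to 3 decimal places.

c = 2nε²/(b − a)² = 2·482·0.061² / 1² = 3.5870.

3.587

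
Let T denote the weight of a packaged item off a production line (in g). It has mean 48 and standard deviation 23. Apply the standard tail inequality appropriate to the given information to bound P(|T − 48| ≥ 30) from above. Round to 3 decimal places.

Mean and variance are known, so Chebyshev's inequality applies.
Chebyshev: P(|T − μ| ≥ t) ≤ Var(T)/t².
Var(T) = σ² = 23² = 529.
Bound = 529 / 900 = 0.5878.

0.588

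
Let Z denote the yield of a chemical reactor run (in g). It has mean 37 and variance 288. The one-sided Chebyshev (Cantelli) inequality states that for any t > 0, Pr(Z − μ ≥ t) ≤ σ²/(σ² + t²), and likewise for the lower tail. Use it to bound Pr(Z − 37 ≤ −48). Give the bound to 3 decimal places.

0.111

Here σ² = 288 and t = 48, so σ² + t² = 2592.
Cantelli's bound: 288/2592 = 0.1111.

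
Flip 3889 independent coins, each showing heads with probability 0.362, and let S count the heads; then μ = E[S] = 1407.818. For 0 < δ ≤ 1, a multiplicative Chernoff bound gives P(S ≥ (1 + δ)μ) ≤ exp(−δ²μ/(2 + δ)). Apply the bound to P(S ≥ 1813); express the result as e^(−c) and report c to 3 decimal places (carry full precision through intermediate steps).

50.972

Write 1813 = (1 + δ)μ, so δ = 1813/1407.818 − 1 = 0.2878085…
Then the exponent is δ²μ/(2 + δ) = (1813 − μ)² / (μ·(2 + δ)) = 50.972285.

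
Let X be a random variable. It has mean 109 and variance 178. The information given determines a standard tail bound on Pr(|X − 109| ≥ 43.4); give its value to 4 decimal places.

Mean and variance are known, so Chebyshev's inequality applies.
Chebyshev: Pr(|X − μ| ≥ t) ≤ Var(X)/t².
Bound = 178 / 1883.56 = 0.0945.

0.0945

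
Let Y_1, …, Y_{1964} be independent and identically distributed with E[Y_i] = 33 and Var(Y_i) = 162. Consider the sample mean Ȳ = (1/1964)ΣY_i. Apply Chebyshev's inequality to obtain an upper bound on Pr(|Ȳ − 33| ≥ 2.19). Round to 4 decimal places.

0.0172

Var(Ȳ) = Var(Y_i)/n = 162/1964 = 0.082485.
Chebyshev: Pr(|Ȳ − 33| ≥ 2.19) ≤ Var(Ȳ)/(2.19)² = 162/(1964·2.19²) = 0.0172.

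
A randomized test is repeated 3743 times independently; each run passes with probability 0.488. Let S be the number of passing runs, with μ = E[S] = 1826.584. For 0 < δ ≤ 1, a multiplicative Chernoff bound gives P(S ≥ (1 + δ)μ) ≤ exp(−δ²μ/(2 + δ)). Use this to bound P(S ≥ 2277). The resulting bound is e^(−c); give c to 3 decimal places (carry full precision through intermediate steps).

49.438

Write 2277 = (1 + δ)μ, so δ = 2277/1826.584 − 1 = 0.2465893…
Then the exponent is δ²μ/(2 + δ) = (2277 − μ)² / (μ·(2 + δ)) = 49.438387.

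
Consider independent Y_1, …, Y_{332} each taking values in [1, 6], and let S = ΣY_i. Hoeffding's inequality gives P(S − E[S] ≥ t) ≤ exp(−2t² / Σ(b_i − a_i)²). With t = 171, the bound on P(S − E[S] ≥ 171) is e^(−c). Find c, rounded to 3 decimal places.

7.046

Σ(b_i − a_i)² = 332·(5)² = 8300.
c = 2t²/8300 = 2·171²/8300 = 7.0460.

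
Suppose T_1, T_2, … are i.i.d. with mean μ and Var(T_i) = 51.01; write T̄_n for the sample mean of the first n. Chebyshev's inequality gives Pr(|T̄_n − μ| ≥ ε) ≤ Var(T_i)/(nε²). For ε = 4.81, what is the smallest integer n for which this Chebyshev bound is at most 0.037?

Require 51.01/(n·4.81²) ≤ 0.037, i.e. n ≥ 51.01/(0.037·4.81²) = 59.589.
The smallest integer n is 60.

60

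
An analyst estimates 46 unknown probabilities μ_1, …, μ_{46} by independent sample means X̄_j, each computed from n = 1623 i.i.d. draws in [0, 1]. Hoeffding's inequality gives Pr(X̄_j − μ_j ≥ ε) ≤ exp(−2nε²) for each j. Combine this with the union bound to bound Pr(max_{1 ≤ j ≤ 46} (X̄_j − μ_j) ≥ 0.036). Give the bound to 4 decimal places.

Per-experiment Hoeffding bound: exp(−2·1623·0.036²) = exp(−4.20682) = 0.014894.
Union bound over 46 events: 46·0.014894 = 0.68511.

0.6851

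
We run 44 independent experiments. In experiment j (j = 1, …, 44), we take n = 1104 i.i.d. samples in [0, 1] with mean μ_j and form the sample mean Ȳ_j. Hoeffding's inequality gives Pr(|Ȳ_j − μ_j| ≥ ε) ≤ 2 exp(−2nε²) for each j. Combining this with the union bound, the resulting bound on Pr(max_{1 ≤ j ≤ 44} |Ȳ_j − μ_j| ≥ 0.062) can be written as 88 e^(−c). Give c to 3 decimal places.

8.488

Union bound over the 44 events: Pr(max_{1 ≤ j ≤ 44} |Ȳ_j − μ_j| ≥ 0.062) ≤ 44·2·exp(−2nε²) = 88 exp(−2·1104·0.062²).
So c = 2·1104·0.062² = 8.4876.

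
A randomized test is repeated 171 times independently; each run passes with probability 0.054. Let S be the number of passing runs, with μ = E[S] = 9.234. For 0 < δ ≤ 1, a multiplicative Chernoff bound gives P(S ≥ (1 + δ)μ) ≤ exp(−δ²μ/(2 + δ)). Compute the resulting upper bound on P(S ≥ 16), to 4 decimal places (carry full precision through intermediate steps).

Write 16 = (1 + δ)μ, so δ = 16/9.234 − 1 = 0.7327269…
Then the exponent is δ²μ/(2 + δ) = (16 − μ)² / (μ·(2 + δ)) = 1.814170.
Bound = exp(−1.814170) = 0.16297.

0.1630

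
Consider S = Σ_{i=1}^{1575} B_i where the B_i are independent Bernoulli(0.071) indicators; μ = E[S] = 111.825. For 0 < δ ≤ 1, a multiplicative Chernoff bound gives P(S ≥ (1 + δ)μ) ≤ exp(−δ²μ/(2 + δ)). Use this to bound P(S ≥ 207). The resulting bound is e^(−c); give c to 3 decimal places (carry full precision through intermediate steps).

28.411

Write 207 = (1 + δ)μ, so δ = 207/111.825 − 1 = 0.8511066…
Then the exponent is δ²μ/(2 + δ) = (207 − μ)² / (μ·(2 + δ)) = 28.411450.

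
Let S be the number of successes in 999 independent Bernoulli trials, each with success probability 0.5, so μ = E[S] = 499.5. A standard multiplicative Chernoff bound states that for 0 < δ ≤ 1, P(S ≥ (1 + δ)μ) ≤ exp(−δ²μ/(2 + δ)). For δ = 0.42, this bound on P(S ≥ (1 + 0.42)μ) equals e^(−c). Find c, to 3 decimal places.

c = δ²μ/(2 + δ) = 0.42²·499.5/(2 + 0.42) = 36.4098.

36.410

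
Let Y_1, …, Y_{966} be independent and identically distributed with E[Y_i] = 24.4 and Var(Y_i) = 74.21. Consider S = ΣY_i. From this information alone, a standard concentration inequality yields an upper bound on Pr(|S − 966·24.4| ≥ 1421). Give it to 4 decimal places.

0.0355

With mean and variance of each term known, Chebyshev's inequality bounds the deviation of the sum (or sample mean).
Var(S) = n·Var(Y_i) = 966·74.21 = 71686.86.
Chebyshev: Pr(|S − 966·24.4| ≥ 1421) ≤ Var(S)/1421² = 71686.86/2019241 = 0.0355.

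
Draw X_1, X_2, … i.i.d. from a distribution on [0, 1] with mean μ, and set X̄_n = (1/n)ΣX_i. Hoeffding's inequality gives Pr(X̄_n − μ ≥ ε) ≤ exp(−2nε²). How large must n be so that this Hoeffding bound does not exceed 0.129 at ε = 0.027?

Require exp(−2nε²) ≤ 0.129, i.e. 2nε² ≥ ln(1/0.129) = 2.047943.
So n ≥ 2.047943 / (2·0.027²) = 1404.625.
The smallest integer n is 1405.

1405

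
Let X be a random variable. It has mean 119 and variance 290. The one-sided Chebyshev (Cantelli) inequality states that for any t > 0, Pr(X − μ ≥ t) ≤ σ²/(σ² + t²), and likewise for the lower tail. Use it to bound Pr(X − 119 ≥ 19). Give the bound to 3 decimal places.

Here σ² = 290 and t = 19, so σ² + t² = 651.
Cantelli's bound: 290/651 = 0.4455.

0.445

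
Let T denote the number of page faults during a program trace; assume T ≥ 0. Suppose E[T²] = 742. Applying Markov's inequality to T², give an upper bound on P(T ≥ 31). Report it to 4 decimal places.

Since T ≥ 0, the event {T ≥ 31} is the same as {T² ≥ 961}.
Markov's inequality applied to T² gives P(T² ≥ 961) ≤ E[T²]/961 = 742/961 = 0.7721.

0.7721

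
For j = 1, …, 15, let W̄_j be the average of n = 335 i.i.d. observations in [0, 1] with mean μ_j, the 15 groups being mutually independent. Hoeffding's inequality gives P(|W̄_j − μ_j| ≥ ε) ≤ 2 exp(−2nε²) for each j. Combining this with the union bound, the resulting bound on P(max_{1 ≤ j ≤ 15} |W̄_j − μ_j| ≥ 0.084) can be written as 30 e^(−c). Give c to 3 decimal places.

4.728

Union bound over the 15 events: P(max_{1 ≤ j ≤ 15} |W̄_j − μ_j| ≥ 0.084) ≤ 15·2·exp(−2nε²) = 30 exp(−2·335·0.084²).
So c = 2·335·0.084² = 4.7275.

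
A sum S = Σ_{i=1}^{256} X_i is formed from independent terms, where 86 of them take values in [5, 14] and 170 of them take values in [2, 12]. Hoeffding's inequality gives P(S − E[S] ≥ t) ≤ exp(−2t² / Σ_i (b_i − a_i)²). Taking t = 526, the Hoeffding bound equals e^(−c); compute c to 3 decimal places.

Σ(b_i − a_i)² = 86·9² + 170·10² = 23966.
c = 2t² / 23966 = 2·526² / 23966 = 23.0890.

23.089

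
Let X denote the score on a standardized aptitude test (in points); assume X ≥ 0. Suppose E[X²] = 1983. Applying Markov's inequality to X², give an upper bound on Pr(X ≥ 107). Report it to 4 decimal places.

Since X ≥ 0, the event {X ≥ 107} is the same as {X² ≥ 11449}.
Markov's inequality applied to X² gives Pr(X² ≥ 11449) ≤ E[X²]/11449 = 1983/11449 = 0.1732.

0.1732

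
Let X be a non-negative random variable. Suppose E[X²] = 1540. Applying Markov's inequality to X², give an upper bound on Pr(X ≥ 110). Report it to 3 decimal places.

0.127

Since X ≥ 0, the event {X ≥ 110} is the same as {X² ≥ 12100}.
Markov's inequality applied to X² gives Pr(X² ≥ 12100) ≤ E[X²]/12100 = 1540/12100 = 0.1273.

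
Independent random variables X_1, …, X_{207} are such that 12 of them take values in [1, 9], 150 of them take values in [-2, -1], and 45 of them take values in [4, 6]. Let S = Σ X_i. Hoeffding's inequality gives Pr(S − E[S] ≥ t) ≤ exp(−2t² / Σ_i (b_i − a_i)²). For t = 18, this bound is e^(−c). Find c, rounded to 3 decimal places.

0.590

Σ(b_i − a_i)² = 12·8² + 150·1² + 45·2² = 1098.
c = 2t² / 1098 = 2·18² / 1098 = 0.5902.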